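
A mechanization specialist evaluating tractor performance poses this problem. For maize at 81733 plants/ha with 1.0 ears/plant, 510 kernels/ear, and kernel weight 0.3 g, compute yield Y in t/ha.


Y = density * ears * kernels * kw
  = 81733 * 1.0 * 510 * 0.3 g/ha
  = 12505149 g/ha
  = 12505.15 kg/ha = 12.51 t/ha


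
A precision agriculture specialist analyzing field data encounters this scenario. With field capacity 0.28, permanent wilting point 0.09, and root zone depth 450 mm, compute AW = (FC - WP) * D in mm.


AW = (FC - WP) * D
   = (0.28 - 0.09) * 450
   = 0.19 * 450
   = 85.50 mm


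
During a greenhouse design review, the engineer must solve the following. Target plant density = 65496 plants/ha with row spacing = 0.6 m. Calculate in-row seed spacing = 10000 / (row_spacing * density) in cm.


spacing = 10000 / (row_sp * density)
        = 10000 / (0.6 * 65496)
        = 10000 / 39297.60
        = 0.25447 m = 25.45 cm


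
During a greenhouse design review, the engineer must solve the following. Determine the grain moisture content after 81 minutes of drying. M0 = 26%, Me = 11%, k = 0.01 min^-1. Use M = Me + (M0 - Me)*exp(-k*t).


M = Me + (M0 - Me) * e^(-k*t)
  = 11 + (26 - 11) * e^(-0.01*81)
  = 11 + 15 * e^(-0.810)
  = 11 + 15 * 0.44486
  = 11 + 6.6729
  = 17.67%


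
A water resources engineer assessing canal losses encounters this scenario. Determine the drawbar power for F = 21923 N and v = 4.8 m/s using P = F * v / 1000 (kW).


P = F * v / 1000
  = 21923 * 4.8 / 1000
  = 105230.40 / 1000
  = 105.23 kW


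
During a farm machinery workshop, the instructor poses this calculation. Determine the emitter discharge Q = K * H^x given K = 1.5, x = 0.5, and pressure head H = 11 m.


Q = K * H^x
  = 1.5 * 11^0.5
  = 1.5 * 3.3166
  = 4.97 L/h


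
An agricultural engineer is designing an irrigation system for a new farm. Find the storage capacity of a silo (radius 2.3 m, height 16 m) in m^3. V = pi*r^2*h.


V = pi * r^2 * h
  = pi * 2.3^2 * 16
  = pi * 5.29 * 16
  = 265.90 m^3


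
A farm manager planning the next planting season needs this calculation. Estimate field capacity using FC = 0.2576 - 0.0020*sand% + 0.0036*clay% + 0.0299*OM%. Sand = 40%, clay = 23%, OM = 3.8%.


FC = 0.2576 - 0.0020*40 + 0.0036*23 + 0.0299*3.8
   = 0.2576 - 0.0800 + 0.0828 + 0.1136
   = 0.3740


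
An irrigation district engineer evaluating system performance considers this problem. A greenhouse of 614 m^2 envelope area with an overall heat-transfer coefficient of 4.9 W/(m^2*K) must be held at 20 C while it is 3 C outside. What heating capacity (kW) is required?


dT = 20 - (3) = 17 K
Q = U * A * dT
  = 4.9 * 614 * 17
  = 51146.20 W = 51.15 kW


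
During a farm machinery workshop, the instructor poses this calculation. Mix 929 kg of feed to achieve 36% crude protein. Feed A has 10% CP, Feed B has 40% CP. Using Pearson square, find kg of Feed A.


parts_A = CP_b - target = 40 - 36 = 4
parts_B = target - CP_a = 36 - 10 = 26
total_parts = 4 + 26 = 30
Feed A = 929 * 4 / 30 = 123.87 kg
Feed B = 929 * 26 / 30 = 805.13 kg

123.87 kg


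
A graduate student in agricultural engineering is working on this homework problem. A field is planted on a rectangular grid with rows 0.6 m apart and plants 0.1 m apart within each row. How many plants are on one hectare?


D = 10000 / (row_sp * plant_sp)
  = 10000 / (0.6 * 0.1)
  = 10000 / 0.0600
  = 166666.67 plants/ha


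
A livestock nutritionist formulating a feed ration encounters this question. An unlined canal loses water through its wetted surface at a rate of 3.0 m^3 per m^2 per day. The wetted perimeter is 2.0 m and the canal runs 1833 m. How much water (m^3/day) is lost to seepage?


S = C * P * L
  = 3.0 * 2.0 * 1833
  = 10998 m^3/day


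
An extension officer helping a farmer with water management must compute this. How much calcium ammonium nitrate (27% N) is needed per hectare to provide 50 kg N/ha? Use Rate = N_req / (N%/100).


Rate = N_required / (N_content / 100)
     = 50 / (27 / 100)
     = 50 / 0.27
     = 185.19 kg/ha


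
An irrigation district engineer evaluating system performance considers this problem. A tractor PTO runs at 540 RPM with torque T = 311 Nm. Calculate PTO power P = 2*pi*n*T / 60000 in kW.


P = 2*pi*n*T / 60000
  = 2*pi * 540 * 311 / 60000
  = 1055198.14 / 60000
  = 17.59 kW


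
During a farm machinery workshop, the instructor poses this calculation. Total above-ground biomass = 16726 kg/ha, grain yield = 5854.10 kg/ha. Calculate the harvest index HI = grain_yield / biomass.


HI = grain_yield / biomass
   = 5854.10 / 16726
   = 0.35


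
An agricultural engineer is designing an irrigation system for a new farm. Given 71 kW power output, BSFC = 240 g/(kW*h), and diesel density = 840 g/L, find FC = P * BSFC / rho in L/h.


FC = P * BSFC / rho_fuel
   = 71 * 240 / 840
   = 17040 / 840
   = 20.29 L/h


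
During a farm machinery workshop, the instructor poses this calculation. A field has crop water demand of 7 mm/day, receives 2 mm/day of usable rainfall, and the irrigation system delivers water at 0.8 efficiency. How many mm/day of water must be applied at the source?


IWR = (ETc - Pe) / Ea
    = (7 - 2) / 0.8
    = 5 / 0.8
    = 6.25 mm/day


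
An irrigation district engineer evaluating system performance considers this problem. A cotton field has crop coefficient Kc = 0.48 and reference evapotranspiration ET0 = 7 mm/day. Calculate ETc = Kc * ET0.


ETc = Kc * ET0
    = 0.48 * 7
    = 3.36 mm/day


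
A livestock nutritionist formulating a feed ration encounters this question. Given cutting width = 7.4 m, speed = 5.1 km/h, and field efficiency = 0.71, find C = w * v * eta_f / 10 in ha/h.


C = w * v * eta_f / 10
  = 7.4 * 5.1 * 0.71 / 10
  = 26.80 / 10
  = 2.68 ha/h


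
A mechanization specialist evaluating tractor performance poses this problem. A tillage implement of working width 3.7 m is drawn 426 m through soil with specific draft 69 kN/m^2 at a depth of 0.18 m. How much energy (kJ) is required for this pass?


E = k * d * w * L
  = 69 * 0.18 * 3.7 * 426
  = 19576.40 kJ


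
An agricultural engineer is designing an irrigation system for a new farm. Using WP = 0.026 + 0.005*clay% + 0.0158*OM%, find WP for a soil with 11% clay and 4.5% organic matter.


WP = 0.026 + 0.005*11 + 0.0158*4.5
   = 0.026 + 0.0550 + 0.0711
   = 0.1521


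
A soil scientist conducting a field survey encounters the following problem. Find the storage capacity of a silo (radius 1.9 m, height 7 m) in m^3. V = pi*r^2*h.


V = pi * r^2 * h
  = pi * 1.9^2 * 7
  = pi * 3.61 * 7
  = 79.39 m^3


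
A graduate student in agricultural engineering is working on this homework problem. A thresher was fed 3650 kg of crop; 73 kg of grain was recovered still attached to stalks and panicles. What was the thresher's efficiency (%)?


eta = (total - unthreshed) / total * 100
    = (3650 - 73) / 3650 * 100
    = 3577 / 3650 * 100
    = 98%


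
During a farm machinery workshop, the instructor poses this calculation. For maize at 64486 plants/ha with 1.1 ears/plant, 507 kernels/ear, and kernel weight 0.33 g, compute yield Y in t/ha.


Y = density * ears * kernels * kw
  = 64486 * 1.1 * 507 * 0.33 g/ha
  = 11868067.93 g/ha
  = 11868.07 kg/ha = 11.87 t/ha


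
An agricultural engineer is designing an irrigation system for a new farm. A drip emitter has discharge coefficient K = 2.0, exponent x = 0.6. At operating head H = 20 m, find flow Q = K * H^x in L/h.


Q = K * H^x
  = 2.0 * 20^0.6
  = 2.0 * 6.0342
  = 12.07 L/h


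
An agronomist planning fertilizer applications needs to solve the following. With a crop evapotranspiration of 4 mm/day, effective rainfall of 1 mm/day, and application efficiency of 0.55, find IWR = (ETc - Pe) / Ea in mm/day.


IWR = (ETc - Pe) / Ea
    = (4 - 1) / 0.55
    = 3 / 0.55
    = 5.45 mm/day


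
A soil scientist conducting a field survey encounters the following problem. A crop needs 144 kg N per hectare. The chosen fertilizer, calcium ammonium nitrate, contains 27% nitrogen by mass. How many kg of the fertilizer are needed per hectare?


Rate = N_required / (N_content / 100)
     = 144 / (27 / 100)
     = 144 / 0.27
     = 533.33 kg/ha


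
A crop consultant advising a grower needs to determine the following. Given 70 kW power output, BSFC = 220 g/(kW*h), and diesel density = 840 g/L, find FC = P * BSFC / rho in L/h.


FC = P * BSFC / rho_fuel
   = 70 * 220 / 840
   = 15400 / 840
   = 18.33 L/h


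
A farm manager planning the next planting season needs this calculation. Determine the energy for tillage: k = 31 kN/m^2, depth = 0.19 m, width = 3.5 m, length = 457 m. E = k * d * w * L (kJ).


E = k * d * w * L
  = 31 * 0.19 * 3.5 * 457
  = 9421.06 kJ


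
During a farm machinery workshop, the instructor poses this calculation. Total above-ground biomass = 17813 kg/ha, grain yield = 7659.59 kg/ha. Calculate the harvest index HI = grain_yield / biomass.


HI = grain_yield / biomass
   = 7659.59 / 17813
   = 0.43


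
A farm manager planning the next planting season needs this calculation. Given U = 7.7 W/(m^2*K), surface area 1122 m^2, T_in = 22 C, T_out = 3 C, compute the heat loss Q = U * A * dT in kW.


dT = 22 - (3) = 19 K
Q = U * A * dT
  = 7.7 * 1122 * 19
  = 164148.60 W = 164.15 kW


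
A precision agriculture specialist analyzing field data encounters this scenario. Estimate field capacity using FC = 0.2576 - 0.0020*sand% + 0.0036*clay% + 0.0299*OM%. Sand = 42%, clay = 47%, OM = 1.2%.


FC = 0.2576 - 0.0020*42 + 0.0036*47 + 0.0299*1.2
   = 0.2576 - 0.0840 + 0.1692 + 0.0359
   = 0.3787


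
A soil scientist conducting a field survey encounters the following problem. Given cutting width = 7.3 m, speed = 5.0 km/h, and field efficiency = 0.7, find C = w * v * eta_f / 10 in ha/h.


C = w * v * eta_f / 10
  = 7.3 * 5.0 * 0.7 / 10
  = 25.55 / 10
  = 2.56 ha/h


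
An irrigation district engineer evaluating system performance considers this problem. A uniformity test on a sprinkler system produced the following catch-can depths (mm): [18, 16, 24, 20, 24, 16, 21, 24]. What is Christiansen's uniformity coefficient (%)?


xbar = 163 / 8 = 20.375
sum|xi - xbar| = 23
CU = 100 * (1 - 23 / (8 * 20.375))
   = 100 * (1 - 0.1411)
   = 85.89%


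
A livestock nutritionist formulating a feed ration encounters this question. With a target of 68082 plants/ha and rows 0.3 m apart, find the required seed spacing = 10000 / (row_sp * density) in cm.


spacing = 10000 / (row_sp * density)
        = 10000 / (0.3 * 68082)
        = 10000 / 20424.60
        = 0.48961 m = 48.96 cm


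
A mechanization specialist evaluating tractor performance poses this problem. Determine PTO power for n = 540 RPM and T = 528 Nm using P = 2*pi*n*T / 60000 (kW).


P = 2*pi*n*T / 60000
  = 2*pi * 540 * 528 / 60000
  = 1791461.79 / 60000
  = 29.86 kW


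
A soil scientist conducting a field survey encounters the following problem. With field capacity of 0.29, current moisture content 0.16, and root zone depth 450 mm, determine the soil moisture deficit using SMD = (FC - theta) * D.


SMD = (FC - theta) * D
    = (0.29 - 0.16) * 450
    = 0.130 * 450
    = 58.50 mm


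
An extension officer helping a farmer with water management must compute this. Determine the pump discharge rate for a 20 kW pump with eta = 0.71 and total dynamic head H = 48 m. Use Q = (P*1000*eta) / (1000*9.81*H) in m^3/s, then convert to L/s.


Q = (P * 1000 * eta) / (rho * g * H)
  = (20 * 1000 * 0.71) / (1000 * 9.81 * 48)
  = 14200 / 470880
  = 0.03016 m^3/s = 30.16 L/s


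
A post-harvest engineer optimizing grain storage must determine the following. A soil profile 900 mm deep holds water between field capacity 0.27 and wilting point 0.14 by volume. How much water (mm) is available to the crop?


AW = (FC - WP) * D
   = (0.27 - 0.14) * 900
   = 0.13 * 900
   = 117 mm


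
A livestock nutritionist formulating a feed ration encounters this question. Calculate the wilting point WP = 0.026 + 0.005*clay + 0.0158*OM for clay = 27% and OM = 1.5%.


WP = 0.026 + 0.005*27 + 0.0158*1.5
   = 0.026 + 0.1350 + 0.0237
   = 0.1847


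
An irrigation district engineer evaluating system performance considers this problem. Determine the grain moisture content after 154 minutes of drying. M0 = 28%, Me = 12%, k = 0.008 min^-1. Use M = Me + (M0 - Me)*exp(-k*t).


M = Me + (M0 - Me) * e^(-k*t)
  = 12 + (28 - 12) * e^(-0.008*154)
  = 12 + 16 * e^(-1.232)
  = 12 + 16 * 0.29171
  = 12 + 4.6673
  = 16.67%


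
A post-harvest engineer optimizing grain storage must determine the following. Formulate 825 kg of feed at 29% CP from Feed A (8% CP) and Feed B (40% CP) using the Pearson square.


parts_A = CP_b - target = 40 - 29 = 11
parts_B = target - CP_a = 29 - 8 = 21
total_parts = 11 + 21 = 32
Feed A = 825 * 11 / 32 = 283.59 kg
Feed B = 825 * 21 / 32 = 541.41 kg

283.59 kg


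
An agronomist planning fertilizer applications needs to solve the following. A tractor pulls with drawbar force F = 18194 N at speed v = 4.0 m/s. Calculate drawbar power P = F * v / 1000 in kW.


P = F * v / 1000
  = 18194 * 4.0 / 1000
  = 72776 / 1000
  = 72.78 kW


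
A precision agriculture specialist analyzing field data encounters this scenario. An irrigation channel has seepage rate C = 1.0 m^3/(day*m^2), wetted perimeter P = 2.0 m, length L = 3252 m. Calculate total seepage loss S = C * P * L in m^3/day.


S = C * P * L
  = 1.0 * 2.0 * 3252
  = 6504 m^3/day


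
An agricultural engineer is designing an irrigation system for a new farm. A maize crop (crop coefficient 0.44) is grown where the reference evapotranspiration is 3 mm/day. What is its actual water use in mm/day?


ETc = Kc * ET0
    = 0.44 * 3
    = 1.32 mm/day


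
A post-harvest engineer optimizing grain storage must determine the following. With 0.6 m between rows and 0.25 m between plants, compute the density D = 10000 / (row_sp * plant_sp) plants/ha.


D = 10000 / (row_sp * plant_sp)
  = 10000 / (0.6 * 0.25)
  = 10000 / 0.1500
  = 66666.67 plants/ha


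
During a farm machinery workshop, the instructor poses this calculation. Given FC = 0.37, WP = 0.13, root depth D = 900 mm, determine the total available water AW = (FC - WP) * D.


AW = (FC - WP) * D
   = (0.37 - 0.13) * 900
   = 0.24 * 900
   = 216 mm


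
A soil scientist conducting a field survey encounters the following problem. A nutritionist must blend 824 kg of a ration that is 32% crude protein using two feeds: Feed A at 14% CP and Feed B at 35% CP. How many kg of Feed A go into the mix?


parts_A = CP_b - target = 35 - 32 = 3
parts_B = target - CP_a = 32 - 14 = 18
total_parts = 3 + 18 = 21
Feed A = 824 * 3 / 21 = 117.71 kg
Feed B = 824 * 18 / 21 = 706.29 kg

117.71 kg


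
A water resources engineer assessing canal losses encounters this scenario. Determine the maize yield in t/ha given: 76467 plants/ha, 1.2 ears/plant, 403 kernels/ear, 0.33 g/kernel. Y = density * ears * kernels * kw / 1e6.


Y = density * ears * kernels * kw
  = 76467 * 1.2 * 403 * 0.33 g/ha
  = 12203215.60 g/ha
  = 12203.22 kg/ha = 12.20 t/ha


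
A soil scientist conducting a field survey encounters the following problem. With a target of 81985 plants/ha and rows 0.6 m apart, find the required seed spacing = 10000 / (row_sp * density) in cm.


spacing = 10000 / (row_sp * density)
        = 10000 / (0.6 * 81985)
        = 10000 / 49191
        = 0.20329 m = 20.33 cm


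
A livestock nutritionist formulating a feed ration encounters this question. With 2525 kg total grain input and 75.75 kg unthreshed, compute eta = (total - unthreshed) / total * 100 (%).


eta = (total - unthreshed) / total * 100
    = (2525 - 75.75) / 2525 * 100
    = 2449.25 / 2525 * 100
    = 97%


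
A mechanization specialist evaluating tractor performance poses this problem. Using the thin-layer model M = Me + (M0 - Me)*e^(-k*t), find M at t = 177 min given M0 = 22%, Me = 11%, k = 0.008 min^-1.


M = Me + (M0 - Me) * e^(-k*t)
  = 11 + (22 - 11) * e^(-0.008*177)
  = 11 + 11 * e^(-1.416)
  = 11 + 11 * 0.24268
  = 11 + 2.6695
  = 13.67%


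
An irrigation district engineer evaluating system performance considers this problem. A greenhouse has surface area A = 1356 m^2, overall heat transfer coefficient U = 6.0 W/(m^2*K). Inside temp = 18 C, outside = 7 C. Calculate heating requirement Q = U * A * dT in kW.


dT = 18 - (7) = 11 K
Q = U * A * dT
  = 6.0 * 1356 * 11
  = 89496 W = 89.50 kW


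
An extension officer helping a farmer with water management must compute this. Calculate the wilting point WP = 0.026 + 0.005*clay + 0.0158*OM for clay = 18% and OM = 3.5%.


WP = 0.026 + 0.005*18 + 0.0158*3.5
   = 0.026 + 0.0900 + 0.0553
   = 0.1713


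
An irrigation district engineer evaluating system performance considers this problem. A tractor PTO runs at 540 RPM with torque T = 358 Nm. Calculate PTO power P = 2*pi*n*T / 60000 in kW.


P = 2*pi*n*T / 60000
  = 2*pi * 540 * 358 / 60000
  = 1214665.38 / 60000
  = 20.24 kW


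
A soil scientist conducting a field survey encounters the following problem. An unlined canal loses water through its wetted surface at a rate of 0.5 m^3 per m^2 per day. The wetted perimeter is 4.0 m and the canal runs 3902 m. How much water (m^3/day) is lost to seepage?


S = C * P * L
  = 0.5 * 4.0 * 3902
  = 7804 m^3/day


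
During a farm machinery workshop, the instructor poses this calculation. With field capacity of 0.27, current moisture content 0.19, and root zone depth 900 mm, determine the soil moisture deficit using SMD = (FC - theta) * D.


SMD = (FC - theta) * D
    = (0.27 - 0.19) * 900
    = 0.080 * 900
    = 72 mm


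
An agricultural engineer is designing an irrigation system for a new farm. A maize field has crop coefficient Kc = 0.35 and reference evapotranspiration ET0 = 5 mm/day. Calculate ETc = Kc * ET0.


ETc = Kc * ET0
    = 0.35 * 5
    = 1.75 mm/day


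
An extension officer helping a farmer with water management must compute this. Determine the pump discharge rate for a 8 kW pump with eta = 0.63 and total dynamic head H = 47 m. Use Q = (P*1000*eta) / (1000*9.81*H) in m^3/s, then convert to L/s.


Q = (P * 1000 * eta) / (rho * g * H)
  = (8 * 1000 * 0.63) / (1000 * 9.81 * 47)
  = 5040 / 461070
  = 0.01093 m^3/s = 10.93 L/s


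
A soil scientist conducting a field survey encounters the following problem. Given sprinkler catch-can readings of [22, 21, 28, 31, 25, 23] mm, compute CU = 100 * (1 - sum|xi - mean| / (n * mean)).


xbar = 150 / 6 = 25
sum|xi - xbar| = 18
CU = 100 * (1 - 18 / (6 * 25))
   = 100 * (1 - 0.1200)
   = 88%


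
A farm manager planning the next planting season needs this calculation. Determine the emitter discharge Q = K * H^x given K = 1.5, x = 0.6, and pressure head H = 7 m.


Q = K * H^x
  = 1.5 * 7^0.6
  = 1.5 * 3.2141
  = 4.82 L/h


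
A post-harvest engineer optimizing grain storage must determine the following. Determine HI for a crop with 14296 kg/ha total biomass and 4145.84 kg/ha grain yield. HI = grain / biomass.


HI = grain_yield / biomass
   = 4145.84 / 14296
   = 0.29


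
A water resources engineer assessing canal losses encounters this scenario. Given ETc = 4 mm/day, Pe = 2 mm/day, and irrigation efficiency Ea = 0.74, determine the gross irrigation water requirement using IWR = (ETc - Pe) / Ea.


IWR = (ETc - Pe) / Ea
    = (4 - 2) / 0.74
    = 2 / 0.74
    = 2.70 mm/day


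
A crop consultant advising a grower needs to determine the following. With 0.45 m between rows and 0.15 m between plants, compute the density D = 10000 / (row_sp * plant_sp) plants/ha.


D = 10000 / (row_sp * plant_sp)
  = 10000 / (0.45 * 0.15)
  = 10000 / 0.0675
  = 148148.15 plants/ha


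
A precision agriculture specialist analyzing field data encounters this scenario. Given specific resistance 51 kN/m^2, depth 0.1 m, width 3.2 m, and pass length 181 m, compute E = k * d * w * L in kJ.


E = k * d * w * L
  = 51 * 0.1 * 3.2 * 181
  = 2953.92 kJ


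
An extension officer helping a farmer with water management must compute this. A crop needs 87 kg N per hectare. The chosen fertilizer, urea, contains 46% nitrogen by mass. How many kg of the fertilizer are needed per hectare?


Rate = N_required / (N_content / 100)
     = 87 / (46 / 100)
     = 87 / 0.46
     = 189.13 kg/ha


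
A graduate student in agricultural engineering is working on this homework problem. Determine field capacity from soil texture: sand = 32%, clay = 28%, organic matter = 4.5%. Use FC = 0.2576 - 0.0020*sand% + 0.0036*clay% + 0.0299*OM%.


FC = 0.2576 - 0.0020*32 + 0.0036*28 + 0.0299*4.5
   = 0.2576 - 0.0640 + 0.1008 + 0.1346
   = 0.4290


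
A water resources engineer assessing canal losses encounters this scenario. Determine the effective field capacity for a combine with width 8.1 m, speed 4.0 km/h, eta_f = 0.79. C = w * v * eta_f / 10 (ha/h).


C = w * v * eta_f / 10
  = 8.1 * 4.0 * 0.79 / 10
  = 25.60 / 10
  = 2.56 ha/h


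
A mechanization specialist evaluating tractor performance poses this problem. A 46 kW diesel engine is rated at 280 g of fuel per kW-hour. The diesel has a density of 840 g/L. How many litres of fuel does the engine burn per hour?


FC = P * BSFC / rho_fuel
   = 46 * 280 / 840
   = 12880 / 840
   = 15.33 L/h


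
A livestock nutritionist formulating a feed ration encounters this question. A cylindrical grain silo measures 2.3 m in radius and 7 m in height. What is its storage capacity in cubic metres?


V = pi * r^2 * h
  = pi * 2.3^2 * 7
  = pi * 5.29 * 7
  = 116.33 m^3


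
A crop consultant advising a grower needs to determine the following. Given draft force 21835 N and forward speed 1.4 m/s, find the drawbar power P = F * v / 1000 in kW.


P = F * v / 1000
  = 21835 * 1.4 / 1000
  = 30569 / 1000
  = 30.57 kW


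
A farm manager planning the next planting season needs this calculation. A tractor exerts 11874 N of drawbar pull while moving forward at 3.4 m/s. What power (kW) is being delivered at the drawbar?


P = F * v / 1000
  = 11874 * 3.4 / 1000
  = 40371.60 / 1000
  = 40.37 kW


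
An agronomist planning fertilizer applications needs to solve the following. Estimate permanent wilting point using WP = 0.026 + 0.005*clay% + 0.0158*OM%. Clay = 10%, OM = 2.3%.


WP = 0.026 + 0.005*10 + 0.0158*2.3
   = 0.026 + 0.0500 + 0.0363
   = 0.1123


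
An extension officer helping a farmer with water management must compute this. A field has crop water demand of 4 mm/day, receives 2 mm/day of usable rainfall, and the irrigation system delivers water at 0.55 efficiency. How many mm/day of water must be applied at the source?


IWR = (ETc - Pe) / Ea
    = (4 - 2) / 0.55
    = 2 / 0.55
    = 3.64 mm/day


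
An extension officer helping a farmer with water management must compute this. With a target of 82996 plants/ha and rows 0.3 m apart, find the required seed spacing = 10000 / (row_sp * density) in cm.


spacing = 10000 / (row_sp * density)
        = 10000 / (0.3 * 82996)
        = 10000 / 24898.80
        = 0.40163 m = 40.16 cm


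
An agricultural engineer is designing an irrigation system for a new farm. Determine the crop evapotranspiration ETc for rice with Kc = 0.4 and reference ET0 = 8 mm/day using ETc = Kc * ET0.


ETc = Kc * ET0
    = 0.4 * 8
    = 3.20 mm/day


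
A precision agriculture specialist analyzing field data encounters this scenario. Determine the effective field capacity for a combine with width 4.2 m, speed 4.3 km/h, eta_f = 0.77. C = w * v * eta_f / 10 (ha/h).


C = w * v * eta_f / 10
  = 4.2 * 4.3 * 0.77 / 10
  = 13.91 / 10
  = 1.39 ha/h


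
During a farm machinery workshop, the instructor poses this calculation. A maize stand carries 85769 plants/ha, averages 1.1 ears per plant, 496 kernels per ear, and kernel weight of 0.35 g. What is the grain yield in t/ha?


Y = density * ears * kernels * kw
  = 85769 * 1.1 * 496 * 0.35 g/ha
  = 16378448.24 g/ha
  = 16378.45 kg/ha = 16.38 t/ha


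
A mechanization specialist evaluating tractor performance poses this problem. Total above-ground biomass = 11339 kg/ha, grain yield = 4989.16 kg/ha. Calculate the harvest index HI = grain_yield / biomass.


HI = grain_yield / biomass
   = 4989.16 / 11339
   = 0.44


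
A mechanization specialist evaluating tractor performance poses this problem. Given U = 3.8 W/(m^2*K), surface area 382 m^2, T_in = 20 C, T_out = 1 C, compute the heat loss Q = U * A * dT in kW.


dT = 20 - (1) = 19 K
Q = U * A * dT
  = 3.8 * 382 * 19
  = 27580.40 W = 27.58 kW


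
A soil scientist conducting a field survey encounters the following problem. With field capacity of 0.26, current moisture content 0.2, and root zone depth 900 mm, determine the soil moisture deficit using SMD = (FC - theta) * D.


SMD = (FC - theta) * D
    = (0.26 - 0.2) * 900
    = 0.060 * 900
    = 54 mm


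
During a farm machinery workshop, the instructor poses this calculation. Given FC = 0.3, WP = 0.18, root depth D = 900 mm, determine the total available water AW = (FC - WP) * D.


AW = (FC - WP) * D
   = (0.3 - 0.18) * 900
   = 0.12 * 900
   = 108 mm


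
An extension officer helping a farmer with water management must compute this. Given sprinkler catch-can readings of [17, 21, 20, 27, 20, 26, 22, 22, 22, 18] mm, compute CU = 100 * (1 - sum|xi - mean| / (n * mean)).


xbar = 215 / 10 = 21.500
sum|xi - xbar| = 23
CU = 100 * (1 - 23 / (10 * 21.500))
   = 100 * (1 - 0.1070)
   = 89.30%


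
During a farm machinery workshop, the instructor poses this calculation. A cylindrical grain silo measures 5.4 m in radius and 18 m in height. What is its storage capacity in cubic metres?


V = pi * r^2 * h
  = pi * 5.4^2 * 18
  = pi * 29.16 * 18
  = 1648.96 m^3


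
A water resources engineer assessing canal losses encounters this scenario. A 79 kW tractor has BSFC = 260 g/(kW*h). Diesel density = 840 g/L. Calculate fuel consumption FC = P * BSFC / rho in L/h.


FC = P * BSFC / rho_fuel
   = 79 * 260 / 840
   = 20540 / 840
   = 24.45 L/h


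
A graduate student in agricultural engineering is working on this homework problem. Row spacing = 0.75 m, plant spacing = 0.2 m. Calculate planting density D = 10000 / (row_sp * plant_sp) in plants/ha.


D = 10000 / (row_sp * plant_sp)
  = 10000 / (0.75 * 0.2)
  = 10000 / 0.1500
  = 66666.67 plants/ha


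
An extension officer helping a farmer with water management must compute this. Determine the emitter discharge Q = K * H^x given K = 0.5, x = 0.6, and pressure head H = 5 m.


Q = K * H^x
  = 0.5 * 5^0.6
  = 0.5 * 2.6265
  = 1.31 L/h


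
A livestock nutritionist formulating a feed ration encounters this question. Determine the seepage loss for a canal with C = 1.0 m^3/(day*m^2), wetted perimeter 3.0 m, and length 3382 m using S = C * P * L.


S = C * P * L
  = 1.0 * 3.0 * 3382
  = 10146 m^3/day


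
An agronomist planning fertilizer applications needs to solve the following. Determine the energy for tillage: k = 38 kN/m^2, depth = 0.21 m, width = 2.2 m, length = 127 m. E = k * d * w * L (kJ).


E = k * d * w * L
  = 38 * 0.21 * 2.2 * 127
  = 2229.61 kJ


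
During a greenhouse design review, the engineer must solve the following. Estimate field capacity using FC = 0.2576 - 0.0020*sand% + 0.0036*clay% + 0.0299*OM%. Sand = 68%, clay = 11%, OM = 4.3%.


FC = 0.2576 - 0.0020*68 + 0.0036*11 + 0.0299*4.3
   = 0.2576 - 0.1360 + 0.0396 + 0.1286
   = 0.2898


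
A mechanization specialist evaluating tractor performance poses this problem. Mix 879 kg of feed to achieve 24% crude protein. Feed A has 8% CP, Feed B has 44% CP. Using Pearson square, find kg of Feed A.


parts_A = CP_b - target = 44 - 24 = 20
parts_B = target - CP_a = 24 - 8 = 16
total_parts = 20 + 16 = 36
Feed A = 879 * 20 / 36 = 488.33 kg
Feed B = 879 * 16 / 36 = 390.67 kg

488.33 kg


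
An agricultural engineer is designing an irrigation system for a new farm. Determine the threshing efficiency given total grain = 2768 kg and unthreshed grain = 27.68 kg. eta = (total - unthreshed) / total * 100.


eta = (total - unthreshed) / total * 100
    = (2768 - 27.68) / 2768 * 100
    = 2740.32 / 2768 * 100
    = 99%


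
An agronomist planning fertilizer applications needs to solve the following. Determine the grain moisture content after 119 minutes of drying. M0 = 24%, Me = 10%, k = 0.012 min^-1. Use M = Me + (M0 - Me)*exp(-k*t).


M = Me + (M0 - Me) * e^(-k*t)
  = 10 + (24 - 10) * e^(-0.012*119)
  = 10 + 14 * e^(-1.428)
  = 10 + 14 * 0.23979
  = 10 + 3.3570
  = 13.36%


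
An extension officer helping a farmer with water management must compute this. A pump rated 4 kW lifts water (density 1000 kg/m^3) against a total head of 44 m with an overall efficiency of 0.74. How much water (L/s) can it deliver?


Q = (P * 1000 * eta) / (rho * g * H)
  = (4 * 1000 * 0.74) / (1000 * 9.81 * 44)
  = 2960 / 431640
  = 0.00686 m^3/s = 6.86 L/s


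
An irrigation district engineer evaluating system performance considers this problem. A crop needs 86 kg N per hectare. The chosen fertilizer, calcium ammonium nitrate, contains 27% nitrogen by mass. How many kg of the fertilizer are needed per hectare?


Rate = N_required / (N_content / 100)
     = 86 / (27 / 100)
     = 86 / 0.27
     = 318.52 kg/ha


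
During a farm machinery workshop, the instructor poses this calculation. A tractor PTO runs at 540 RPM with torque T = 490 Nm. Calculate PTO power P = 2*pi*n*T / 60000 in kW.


P = 2*pi*n*T / 60000
  = 2*pi * 540 * 490 / 60000
  = 1662530.83 / 60000
  = 27.71 kW


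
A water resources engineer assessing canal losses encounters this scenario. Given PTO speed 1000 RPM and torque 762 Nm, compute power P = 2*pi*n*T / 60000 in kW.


P = 2*pi*n*T / 60000
  = 2*pi * 1000 * 762 / 60000
  = 4787787.20 / 60000
  = 79.80 kW


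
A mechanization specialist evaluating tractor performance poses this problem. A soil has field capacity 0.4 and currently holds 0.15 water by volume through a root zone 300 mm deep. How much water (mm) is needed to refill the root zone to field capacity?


SMD = (FC - theta) * D
    = (0.4 - 0.15) * 300
    = 0.250 * 300
    = 75 mm


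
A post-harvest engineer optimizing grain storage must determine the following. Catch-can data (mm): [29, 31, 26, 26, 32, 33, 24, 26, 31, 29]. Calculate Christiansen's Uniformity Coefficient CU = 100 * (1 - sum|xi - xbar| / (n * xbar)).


xbar = 287 / 10 = 28.700
sum|xi - xbar| = 25.600
CU = 100 * (1 - 25.600 / (10 * 28.700))
   = 100 * (1 - 0.0892)
   = 91.08%


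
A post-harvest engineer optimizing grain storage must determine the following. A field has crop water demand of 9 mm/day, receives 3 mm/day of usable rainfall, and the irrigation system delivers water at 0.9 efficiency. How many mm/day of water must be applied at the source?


IWR = (ETc - Pe) / Ea
    = (9 - 3) / 0.9
    = 6 / 0.9
    = 6.67 mm/day


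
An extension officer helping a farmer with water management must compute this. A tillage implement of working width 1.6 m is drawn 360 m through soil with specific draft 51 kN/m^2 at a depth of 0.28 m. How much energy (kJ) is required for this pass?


E = k * d * w * L
  = 51 * 0.28 * 1.6 * 360
  = 8225.28 kJ


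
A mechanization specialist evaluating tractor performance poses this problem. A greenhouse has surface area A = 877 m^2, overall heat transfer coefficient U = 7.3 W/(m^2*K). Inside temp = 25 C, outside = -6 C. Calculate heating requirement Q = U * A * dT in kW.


dT = 25 - (-6) = 31 K
Q = U * A * dT
  = 7.3 * 877 * 31
  = 198465.10 W = 198.47 kW


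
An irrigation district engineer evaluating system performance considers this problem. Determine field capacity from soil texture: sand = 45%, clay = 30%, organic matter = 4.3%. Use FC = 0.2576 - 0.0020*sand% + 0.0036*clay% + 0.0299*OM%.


FC = 0.2576 - 0.0020*45 + 0.0036*30 + 0.0299*4.3
   = 0.2576 - 0.0900 + 0.1080 + 0.1286
   = 0.4042


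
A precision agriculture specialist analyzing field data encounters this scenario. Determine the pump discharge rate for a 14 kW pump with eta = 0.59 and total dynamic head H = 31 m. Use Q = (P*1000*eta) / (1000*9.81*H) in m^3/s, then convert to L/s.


Q = (P * 1000 * eta) / (rho * g * H)
  = (14 * 1000 * 0.59) / (1000 * 9.81 * 31)
  = 8260 / 304110
  = 0.02716 m^3/s = 27.16 L/s


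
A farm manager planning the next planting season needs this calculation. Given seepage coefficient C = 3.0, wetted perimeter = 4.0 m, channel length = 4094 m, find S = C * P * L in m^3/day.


S = C * P * L
  = 3.0 * 4.0 * 4094
  = 49128 m^3/day


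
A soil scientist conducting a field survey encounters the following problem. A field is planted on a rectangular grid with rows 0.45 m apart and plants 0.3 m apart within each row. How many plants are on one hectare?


D = 10000 / (row_sp * plant_sp)
  = 10000 / (0.45 * 0.3)
  = 10000 / 0.1350
  = 74074.07 plants/ha


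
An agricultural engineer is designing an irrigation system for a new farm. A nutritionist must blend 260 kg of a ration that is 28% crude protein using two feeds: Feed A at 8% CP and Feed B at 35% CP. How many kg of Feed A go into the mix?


parts_A = CP_b - target = 35 - 28 = 7
parts_B = target - CP_a = 28 - 8 = 20
total_parts = 7 + 20 = 27
Feed A = 260 * 7 / 27 = 67.41 kg
Feed B = 260 * 20 / 27 = 192.59 kg

67.41 kg


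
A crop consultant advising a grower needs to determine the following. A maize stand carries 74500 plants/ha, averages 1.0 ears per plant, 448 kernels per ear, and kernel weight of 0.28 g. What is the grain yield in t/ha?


Y = density * ears * kernels * kw
  = 74500 * 1.0 * 448 * 0.28 g/ha
  = 9345280 g/ha
  = 9345.28 kg/ha = 9.35 t/ha


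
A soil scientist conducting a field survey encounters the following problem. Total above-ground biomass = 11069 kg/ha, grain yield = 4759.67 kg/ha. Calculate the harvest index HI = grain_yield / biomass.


HI = grain_yield / biomass
   = 4759.67 / 11069
   = 0.43


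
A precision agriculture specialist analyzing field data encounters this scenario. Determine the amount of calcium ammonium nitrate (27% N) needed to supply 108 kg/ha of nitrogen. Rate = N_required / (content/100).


Rate = N_required / (N_content / 100)
     = 108 / (27 / 100)
     = 108 / 0.27
     = 400 kg/ha


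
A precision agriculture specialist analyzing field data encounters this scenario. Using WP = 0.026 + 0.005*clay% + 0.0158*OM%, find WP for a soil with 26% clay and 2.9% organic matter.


WP = 0.026 + 0.005*26 + 0.0158*2.9
   = 0.026 + 0.1300 + 0.0458
   = 0.2018


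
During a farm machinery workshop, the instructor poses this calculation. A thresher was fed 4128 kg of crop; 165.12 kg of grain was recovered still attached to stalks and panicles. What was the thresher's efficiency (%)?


eta = (total - unthreshed) / total * 100
    = (4128 - 165.12) / 4128 * 100
    = 3962.88 / 4128 * 100
    = 96%


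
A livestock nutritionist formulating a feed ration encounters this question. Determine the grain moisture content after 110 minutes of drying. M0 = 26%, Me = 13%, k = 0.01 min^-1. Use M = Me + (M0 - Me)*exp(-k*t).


M = Me + (M0 - Me) * e^(-k*t)
  = 13 + (26 - 13) * e^(-0.01*110)
  = 13 + 13 * e^(-1.100)
  = 13 + 13 * 0.33287
  = 13 + 4.3273
  = 17.33%


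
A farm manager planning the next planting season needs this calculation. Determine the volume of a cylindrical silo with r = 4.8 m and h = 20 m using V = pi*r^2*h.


V = pi * r^2 * h
  = pi * 4.8^2 * 20
  = pi * 23.04 * 20
  = 1447.65 m^3


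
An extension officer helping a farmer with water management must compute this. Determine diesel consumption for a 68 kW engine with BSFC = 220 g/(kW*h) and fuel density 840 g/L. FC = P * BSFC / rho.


FC = P * BSFC / rho_fuel
   = 68 * 220 / 840
   = 14960 / 840
   = 17.81 L/h


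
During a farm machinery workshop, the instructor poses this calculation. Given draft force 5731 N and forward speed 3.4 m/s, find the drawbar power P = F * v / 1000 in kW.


P = F * v / 1000
  = 5731 * 3.4 / 1000
  = 19485.40 / 1000
  = 19.49 kW


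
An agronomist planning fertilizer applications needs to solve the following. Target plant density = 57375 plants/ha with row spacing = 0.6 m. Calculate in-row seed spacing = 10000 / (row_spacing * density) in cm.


spacing = 10000 / (row_sp * density)
        = 10000 / (0.6 * 57375)
        = 10000 / 34425
        = 0.29049 m = 29.05 cm


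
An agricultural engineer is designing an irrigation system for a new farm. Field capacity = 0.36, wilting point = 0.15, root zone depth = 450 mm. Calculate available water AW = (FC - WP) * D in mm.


AW = (FC - WP) * D
   = (0.36 - 0.15) * 450
   = 0.21 * 450
   = 94.50 mm


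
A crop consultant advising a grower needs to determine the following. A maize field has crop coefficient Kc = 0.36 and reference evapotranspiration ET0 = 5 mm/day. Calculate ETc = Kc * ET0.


ETc = Kc * ET0
    = 0.36 * 5
    = 1.80 mm/day


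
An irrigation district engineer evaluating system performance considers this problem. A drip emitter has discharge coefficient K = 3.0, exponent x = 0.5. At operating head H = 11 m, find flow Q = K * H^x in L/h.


Q = K * H^x
  = 3.0 * 11^0.5
  = 3.0 * 3.3166
  = 9.95 L/h


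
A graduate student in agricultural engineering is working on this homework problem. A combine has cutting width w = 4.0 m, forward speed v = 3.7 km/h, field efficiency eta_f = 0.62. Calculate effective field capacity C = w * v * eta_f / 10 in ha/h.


C = w * v * eta_f / 10
  = 4.0 * 3.7 * 0.62 / 10
  = 9.18 / 10
  = 0.92 ha/h


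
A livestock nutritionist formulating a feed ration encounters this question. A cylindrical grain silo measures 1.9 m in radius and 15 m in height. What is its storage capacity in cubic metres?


V = pi * r^2 * h
  = pi * 1.9^2 * 15
  = pi * 3.61 * 15
  = 170.12 m^3


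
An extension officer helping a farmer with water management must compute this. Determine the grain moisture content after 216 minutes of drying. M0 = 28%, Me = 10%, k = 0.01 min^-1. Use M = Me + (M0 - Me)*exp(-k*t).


M = Me + (M0 - Me) * e^(-k*t)
  = 10 + (28 - 10) * e^(-0.01*216)
  = 10 + 18 * e^(-2.160)
  = 10 + 18 * 0.11533
  = 10 + 2.0759
  = 12.08%


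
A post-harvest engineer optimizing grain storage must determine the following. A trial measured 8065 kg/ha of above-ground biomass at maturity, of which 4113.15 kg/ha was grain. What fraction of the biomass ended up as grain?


HI = grain_yield / biomass
   = 4113.15 / 8065
   = 0.51


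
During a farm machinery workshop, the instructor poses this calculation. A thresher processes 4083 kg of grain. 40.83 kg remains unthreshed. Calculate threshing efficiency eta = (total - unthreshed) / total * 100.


eta = (total - unthreshed) / total * 100
    = (4083 - 40.83) / 4083 * 100
    = 4042.17 / 4083 * 100
    = 99%


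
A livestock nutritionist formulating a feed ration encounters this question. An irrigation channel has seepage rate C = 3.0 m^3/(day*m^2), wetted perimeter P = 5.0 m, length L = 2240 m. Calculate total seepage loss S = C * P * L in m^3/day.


S = C * P * L
  = 3.0 * 5.0 * 2240
  = 33600 m^3/day


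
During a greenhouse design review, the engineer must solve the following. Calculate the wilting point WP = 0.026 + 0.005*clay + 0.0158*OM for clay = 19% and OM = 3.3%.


WP = 0.026 + 0.005*19 + 0.0158*3.3
   = 0.026 + 0.0950 + 0.0521
   = 0.1731


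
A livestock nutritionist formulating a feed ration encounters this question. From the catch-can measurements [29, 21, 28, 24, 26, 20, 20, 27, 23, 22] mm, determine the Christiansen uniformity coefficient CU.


xbar = 240 / 10 = 24
sum|xi - xbar| = 28
CU = 100 * (1 - 28 / (10 * 24))
   = 100 * (1 - 0.1167)
   = 88.33%


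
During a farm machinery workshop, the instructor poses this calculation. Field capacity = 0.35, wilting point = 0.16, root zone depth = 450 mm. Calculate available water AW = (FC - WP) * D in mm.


AW = (FC - WP) * D
   = (0.35 - 0.16) * 450
   = 0.19 * 450
   = 85.50 mm
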